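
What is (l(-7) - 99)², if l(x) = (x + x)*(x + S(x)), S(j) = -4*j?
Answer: 154449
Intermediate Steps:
l(x) = -6*x² (l(x) = (x + x)*(x - 4*x) = (2*x)*(-3*x) = -6*x²)
(l(-7) - 99)² = (-6*(-7)² - 99)² = (-6*49 - 99)² = (-294 - 99)² = (-393)² = 154449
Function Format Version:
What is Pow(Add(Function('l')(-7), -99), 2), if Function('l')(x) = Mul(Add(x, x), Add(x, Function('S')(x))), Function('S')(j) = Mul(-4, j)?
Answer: 154449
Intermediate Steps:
Function('l')(x) = Mul(-6, Pow(x, 2)) (Function('l')(x) = Mul(Add(x, x), Add(x, Mul(-4, x))) = Mul(Mul(2, x), Mul(-3, x)) = Mul(-6, Pow(x, 2)))
Pow(Add(Function('l')(-7), -99), 2) = Pow(Add(Mul(-6, Pow(-7, 2)), -99), 2) = Pow(Add(Mul(-6, 49), -99), 2) = Pow(Add(-294, -99), 2) = Pow(-393, 2) = 154449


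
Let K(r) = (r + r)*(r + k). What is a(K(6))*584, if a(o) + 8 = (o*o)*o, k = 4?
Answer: 1009147328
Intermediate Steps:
K(r) = 2*r*(4 + r) (K(r) = (r + r)*(r + 4) = (2*r)*(4 + r) = 2*r*(4 + r))
a(o) = -8 + o³ (a(o) = -8 + (o*o)*o = -8 + o²*o = -8 + o³)
a(K(6))*584 = (-8 + (2*6*(4 + 6))³)*584 = (-8 + (2*6*10)³)*584 = (-8 + 120³)*584 = (-8 + 1728000)*584 = 1727992*584 = 1009147328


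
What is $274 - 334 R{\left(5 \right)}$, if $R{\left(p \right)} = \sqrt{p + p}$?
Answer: $274 - 334 \sqrt{10} \approx -782.2$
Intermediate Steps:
$R{\left(p \right)} = \sqrt{2} \sqrt{p}$ ($R{\left(p \right)} = \sqrt{2 p} = \sqrt{2} \sqrt{p}$)
$274 - 334 R{\left(5 \right)} = 274 - 334 \sqrt{2} \sqrt{5} = 274 - 334 \sqrt{10}$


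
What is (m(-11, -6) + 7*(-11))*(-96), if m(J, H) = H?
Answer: 7968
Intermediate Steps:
(m(-11, -6) + 7*(-11))*(-96) = (-6 + 7*(-11))*(-96) = (-6 - 77)*(-96) = -83*(-96) = 7968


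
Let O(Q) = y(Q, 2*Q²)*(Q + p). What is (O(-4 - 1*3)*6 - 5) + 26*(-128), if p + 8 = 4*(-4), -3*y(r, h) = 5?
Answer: -3023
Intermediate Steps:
y(r, h) = -5/3 (y(r, h) = -⅓*5 = -5/3)
p = -24 (p = -8 + 4*(-4) = -8 - 16 = -24)
O(Q) = 40 - 5*Q/3 (O(Q) = -5*(Q - 24)/3 = -5*(-24 + Q)/3 = 40 - 5*Q/3)
(O(-4 - 1*3)*6 - 5) + 26*(-128) = ((40 - 5*(-4 - 1*3)/3)*6 - 5) + 26*(-128) = ((40 - 5*(-4 - 3)/3)*6 - 5) - 3328 = ((40 - 5/3*(-7))*6 - 5) - 3328 = ((40 + 35/3)*6 - 5) - 3328 = ((155/3)*6 - 5) - 3328 = (310 - 5) - 3328 = 305 - 3328 = -3023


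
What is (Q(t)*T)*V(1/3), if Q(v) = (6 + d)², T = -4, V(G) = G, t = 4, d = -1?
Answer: -100/3 ≈ -33.333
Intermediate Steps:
Q(v) = 25 (Q(v) = (6 - 1)² = 5² = 25)
(Q(t)*T)*V(1/3) = (25*(-4))/3 = -100*⅓ = -100/3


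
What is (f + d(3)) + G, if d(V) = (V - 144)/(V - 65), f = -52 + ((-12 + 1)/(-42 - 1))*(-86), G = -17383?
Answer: -1082193/62 ≈ -17455.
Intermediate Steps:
f = -74 (f = -52 - 11/(-43)*(-86) = -52 - 11*(-1/43)*(-86) = -52 + (11/43)*(-86) = -52 - 22 = -74)
d(V) = (-144 + V)/(-65 + V)
(f + d(3)) + G = (-74 + (-144 + 3)/(-65 + 3)) - 17383 = (-74 - 141/(-62)) - 17383 = (-74 - 1/62*(-141)) - 17383 = (-74 + 141/62) - 17383 = -4447/62 - 17383 = -1082193/62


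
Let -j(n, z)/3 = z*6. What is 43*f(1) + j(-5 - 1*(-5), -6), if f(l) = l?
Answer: 151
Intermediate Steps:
j(n, z) = -18*z (j(n, z) = -3*z*6 = -18*z)
43*f(1) + j(-5 - 1*(-5), -6) = 43*1 - 18*(-6) = 43 + 108 = 151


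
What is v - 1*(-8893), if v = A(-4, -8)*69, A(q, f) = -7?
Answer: 8410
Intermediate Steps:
v = -483 (v = -7*69 = -483)
v - 1*(-8893) = -483 - 1*(-8893) = -483 + 8893 = 8410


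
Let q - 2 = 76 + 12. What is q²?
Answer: 8100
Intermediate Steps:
q = 90 (q = 2 + (76 + 12) = 2 + 88 = 90)
q² = 90² = 8100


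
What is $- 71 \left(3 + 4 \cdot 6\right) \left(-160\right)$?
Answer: $306720$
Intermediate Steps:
$- 71 \left(3 + 4 \cdot 6\right) \left(-160\right) = - 71 \left(3 + 24\right) \left(-160\right) = \left(-71\right) 27 \left(-160\right) = \left(-1917\right) \left(-160\right) = 306720$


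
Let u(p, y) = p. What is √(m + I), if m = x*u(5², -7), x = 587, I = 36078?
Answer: √50753 ≈ 225.28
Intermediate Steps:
m = 14675 (m = 587*5² = 587*25 = 14675)
√(m + I) = √(14675 + 36078) = √50753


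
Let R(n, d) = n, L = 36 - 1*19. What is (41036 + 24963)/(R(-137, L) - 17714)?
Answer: -65999/17851 ≈ -3.6972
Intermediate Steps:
L = 17 (L = 36 - 19 = 17)
(41036 + 24963)/(R(-137, L) - 17714) = (41036 + 24963)/(-137 - 17714) = 65999/(-17851) = 65999*(-1/17851) = -65999/17851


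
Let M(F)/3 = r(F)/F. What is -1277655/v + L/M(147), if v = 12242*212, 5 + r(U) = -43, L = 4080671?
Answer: -64867321000957/15571824 ≈ -4.1657e+6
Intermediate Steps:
r(U) = -48 (r(U) = -5 - 43 = -48)
M(F) = -144/F (M(F) = 3*(-48/F) = -144/F)
v = 2595304
-1277655/v + L/M(147) = -1277655/2595304 + 4080671/((-144/147)) = -1277655*1/2595304 + 4080671/((-144*1/147)) = -1277655/2595304 + 4080671/(-48/49) = -1277655/2595304 + 4080671*(-49/48) = -1277655/2595304 - 199952879/48 = -64867321000957/15571824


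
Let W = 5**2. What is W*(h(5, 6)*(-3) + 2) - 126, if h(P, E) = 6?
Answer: -526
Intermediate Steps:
W = 25
W*(h(5, 6)*(-3) + 2) - 126 = 25*(6*(-3) + 2) - 126 = 25*(-18 + 2) - 126 = 25*(-16) - 126 = -400 - 126 = -526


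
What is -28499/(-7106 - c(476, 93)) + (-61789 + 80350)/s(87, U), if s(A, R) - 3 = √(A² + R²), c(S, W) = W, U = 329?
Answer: 2899350782/833651399 + 18561*√115810/115801 ≈ 58.024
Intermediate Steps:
s(A, R) = 3 + √(A² + R²)
-28499/(-7106 - c(476, 93)) + (-61789 + 80350)/s(87, U) = -28499/(-7106 - 1*93) + (-61789 + 80350)/(3 + √(87² + 329²)) = -28499/(-7106 - 93) + 18561/(3 + √(7569 + 108241)) = -28499/(-7199) + 18561/(3 + √115810) = -28499*(-1/7199) + 18561/(3 + √115810) = 28499/7199 + 18561/(3 + √115810)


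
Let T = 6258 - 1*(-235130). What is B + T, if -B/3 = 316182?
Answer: -707158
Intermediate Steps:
T = 241388 (T = 6258 + 235130 = 241388)
B = -948546 (B = -3*316182 = -948546)
B + T = -948546 + 241388 = -707158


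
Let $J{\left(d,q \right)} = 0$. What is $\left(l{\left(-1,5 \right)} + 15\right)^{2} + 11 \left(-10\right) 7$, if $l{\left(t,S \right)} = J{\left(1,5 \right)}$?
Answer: $-545$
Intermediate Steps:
$l{\left(t,S \right)} = 0$
$\left(l{\left(-1,5 \right)} + 15\right)^{2} + 11 \left(-10\right) 7 = \left(0 + 15\right)^{2} + 11 \left(-10\right) 7 = 15^{2} - 770 = 225 - 770 = -545$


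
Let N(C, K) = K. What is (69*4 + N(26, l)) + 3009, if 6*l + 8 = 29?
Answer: 6577/2 ≈ 3288.5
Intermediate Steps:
l = 7/2 (l = -4/3 + (⅙)*29 = -4/3 + 29/6 = 7/2 ≈ 3.5000)
(69*4 + N(26, l)) + 3009 = (69*4 + 7/2) + 3009 = (276 + 7/2) + 3009 = 559/2 + 3009 = 6577/2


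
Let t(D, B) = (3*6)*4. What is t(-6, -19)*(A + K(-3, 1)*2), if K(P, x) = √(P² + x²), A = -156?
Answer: -11232 + 144*√10 ≈ -10777.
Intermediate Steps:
t(D, B) = 72 (t(D, B) = 18*4 = 72)
t(-6, -19)*(A + K(-3, 1)*2) = 72*(-156 + √((-3)² + 1²)*2) = 72*(-156 + √(9 + 1)*2) = 72*(-156 + √10*2) = 72*(-156 + 2*√10) = -11232 + 144*√10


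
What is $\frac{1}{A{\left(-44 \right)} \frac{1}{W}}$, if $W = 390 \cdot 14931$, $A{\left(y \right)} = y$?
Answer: $- \frac{2911545}{22} \approx -1.3234 \cdot 10^{5}$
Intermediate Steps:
$W = 5823090$
$\frac{1}{A{\left(-44 \right)} \frac{1}{W}} = \frac{1}{\left(-44\right) \frac{1}{5823090}} = \frac{1}{- \frac{22}{2911545}} = - \frac{2911545}{22}$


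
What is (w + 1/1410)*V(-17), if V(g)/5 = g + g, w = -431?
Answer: 10331053/141 ≈ 73270.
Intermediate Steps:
V(g) = 10*g (V(g) = 5*(g + g) = 5*(2*g) = 10*g)
(w + 1/1410)*V(-17) = (-431 + 1/1410)*(10*(-17)) = (-431 + 1/1410)*(-170) = -607709/1410*(-170) = 10331053/141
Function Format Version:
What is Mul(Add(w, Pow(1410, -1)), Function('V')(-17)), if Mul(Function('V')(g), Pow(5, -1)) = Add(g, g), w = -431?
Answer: Rational(10331053, 141) ≈ 73270.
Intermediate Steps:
Function('V')(g) = Mul(10, g) (Function('V')(g) = Mul(5, Add(g, g)) = Mul(5, Mul(2, g)) = Mul(10, g))
Mul(Add(w, Pow(1410, -1)), Function('V')(-17)) = Mul(Add(-431, Pow(1410, -1)), Mul(10, -17)) = Mul(Add(-431, Rational(1, 1410)), -170) = Mul(Rational(-607709, 1410), -170) = Rational(10331053, 141)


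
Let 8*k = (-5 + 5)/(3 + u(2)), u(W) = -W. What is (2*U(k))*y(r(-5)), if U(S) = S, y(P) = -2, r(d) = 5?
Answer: 0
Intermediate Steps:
k = 0 (k = ((-5 + 5)/(3 - 1*2))/8 = (0/(3 - 2))/8 = (0/1)/8 = (0*1)/8 = (1/8)*0 = 0)
(2*U(k))*y(r(-5)) = (2*0)*(-2) = 0*(-2) = 0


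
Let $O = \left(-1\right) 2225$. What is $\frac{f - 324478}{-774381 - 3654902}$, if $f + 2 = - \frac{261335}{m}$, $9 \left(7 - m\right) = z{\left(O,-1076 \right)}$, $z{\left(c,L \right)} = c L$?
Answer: $\frac{776814773745}{10603867385471} \approx 0.073258$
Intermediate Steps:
$O = -2225$
$z{\left(c,L \right)} = L c$
$m = - \frac{2394037}{9}$ ($m = 7 - \frac{\left(-1076\right) \left(-2225\right)}{9} = 7 - \frac{2394100}{9} = - \frac{2394037}{9} \approx -2.66 \cdot 10^{5}$)
$f = - \frac{2436059}{2394037}$ ($f = -2 - \frac{261335}{- \frac{2394037}{9}} = -2 - - \frac{2352015}{2394037} = -2 + \frac{2352015}{2394037} = - \frac{2436059}{2394037} \approx -1.0176$)
$\frac{f - 324478}{-774381 - 3654902} = \frac{- \frac{2436059}{2394037} - 324478}{-774381 - 3654902} = - \frac{776814773745}{2394037 \left(-4429283\right)} = \left(- \frac{776814773745}{2394037}\right) \left(- \frac{1}{4429283}\right) = \frac{776814773745}{10603867385471}$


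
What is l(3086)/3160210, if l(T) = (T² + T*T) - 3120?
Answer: 9521836/1580105 ≈ 6.0261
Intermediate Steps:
l(T) = -3120 + 2*T² (l(T) = (T² + T²) - 3120 = 2*T² - 3120 = -3120 + 2*T²)
l(3086)/3160210 = (-3120 + 2*3086²)/3160210 = (-3120 + 2*9523396)*(1/3160210) = (-3120 + 19046792)*(1/3160210) = 19043672*(1/3160210) = 9521836/1580105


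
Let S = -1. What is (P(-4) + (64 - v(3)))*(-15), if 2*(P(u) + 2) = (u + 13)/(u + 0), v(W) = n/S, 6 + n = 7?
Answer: -7425/8 ≈ -928.13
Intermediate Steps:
n = 1 (n = -6 + 7 = 1)
v(W) = -1 (v(W) = 1/(-1) = 1*(-1) = -1)
P(u) = -2 + (13 + u)/(2*u) (P(u) = -2 + ((u + 13)/(u + 0))/2 = -2 + ((13 + u)/u)/2 = -2 + (13 + u)/(2*u))
(P(-4) + (64 - v(3)))*(-15) = ((½)*(13 - 3*(-4))/(-4) + (64 - 1*(-1)))*(-15) = ((½)*(-¼)*(13 + 12) + (64 + 1))*(-15) = ((½)*(-¼)*25 + 65)*(-15) = (-25/8 + 65)*(-15) = (495/8)*(-15) = -7425/8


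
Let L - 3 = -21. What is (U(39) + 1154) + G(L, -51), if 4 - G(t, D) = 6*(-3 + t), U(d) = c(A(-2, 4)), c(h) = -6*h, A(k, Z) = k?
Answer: 1296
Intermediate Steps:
L = -18 (L = 3 - 21 = -18)
U(d) = 12 (U(d) = -6*(-2) = 12)
G(t, D) = 22 - 6*t (G(t, D) = 4 - 6*(-3 + t) = 4 - (-18 + 6*t) = 4 + (18 - 6*t) = 22 - 6*t)
(U(39) + 1154) + G(L, -51) = (12 + 1154) + (22 - 6*(-18)) = 1166 + (22 + 108) = 1166 + 130 = 1296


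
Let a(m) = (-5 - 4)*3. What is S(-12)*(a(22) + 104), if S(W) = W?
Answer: -924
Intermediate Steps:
a(m) = -27 (a(m) = -9*3 = -27)
S(-12)*(a(22) + 104) = -12*(-27 + 104) = -12*77 = -924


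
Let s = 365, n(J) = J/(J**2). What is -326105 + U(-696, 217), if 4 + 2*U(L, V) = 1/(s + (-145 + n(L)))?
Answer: -49933177385/153119 ≈ -3.2611e+5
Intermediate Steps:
n(J) = 1/J (n(J) = J/J**2 = 1/J)
U(L, V) = -2 + 1/(2*(220 + 1/L)) (U(L, V) = -2 + 1/(2*(365 + (-145 + 1/L))) = -2 + 1/(2*(220 + 1/L)))
-326105 + U(-696, 217) = -326105 + (-4 - 879*(-696))/(2*(1 + 220*(-696))) = -326105 + (-4 + 611784)/(2*(1 - 153120)) = -326105 + (1/2)*611780/(-153119) = -326105 + (1/2)*(-1/153119)*611780 = -326105 - 305890/153119 = -49933177385/153119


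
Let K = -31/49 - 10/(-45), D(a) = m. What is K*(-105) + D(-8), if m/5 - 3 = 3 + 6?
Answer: 2165/21 ≈ 103.10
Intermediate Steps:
m = 60 (m = 15 + 5*(3 + 6) = 15 + 5*9 = 15 + 45 = 60)
D(a) = 60
K = -181/441 (K = -31*1/49 - 10*(-1/45) = -31/49 + 2/9 = -181/441 ≈ -0.41043)
K*(-105) + D(-8) = -181/441*(-105) + 60 = 905/21 + 60 = 2165/21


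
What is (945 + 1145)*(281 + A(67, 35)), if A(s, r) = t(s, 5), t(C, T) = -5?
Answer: 576840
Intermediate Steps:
A(s, r) = -5
(945 + 1145)*(281 + A(67, 35)) = (945 + 1145)*(281 - 5) = 2090*276 = 576840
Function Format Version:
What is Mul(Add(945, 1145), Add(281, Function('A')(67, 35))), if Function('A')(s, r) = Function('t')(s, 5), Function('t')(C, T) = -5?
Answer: 576840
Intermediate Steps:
Function('A')(s, r) = -5
Mul(Add(945, 1145), Add(281, Function('A')(67, 35))) = Mul(Add(945, 1145), Add(281, -5)) = Mul(2090, 276) = 576840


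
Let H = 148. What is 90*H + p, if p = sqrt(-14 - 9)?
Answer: 13320 + I*sqrt(23) ≈ 13320.0 + 4.7958*I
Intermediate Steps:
p = I*sqrt(23) (p = sqrt(-23) = I*sqrt(23) ≈ 4.7958*I)
90*H + p = 90*148 + I*sqrt(23) = 13320 + I*sqrt(23)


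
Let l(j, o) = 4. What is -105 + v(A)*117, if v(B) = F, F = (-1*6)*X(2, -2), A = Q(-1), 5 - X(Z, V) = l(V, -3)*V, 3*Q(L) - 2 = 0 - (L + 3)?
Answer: -9231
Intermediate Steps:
Q(L) = -1/3 - L/3 (Q(L) = 2/3 + (0 - (L + 3))/3 = 2/3 + (0 - (3 + L))/3 = 2/3 + (0 + (-3 - L))/3 = 2/3 + (-3 - L)/3 = 2/3 + (-1 - L/3) = -1/3 - L/3)
X(Z, V) = 5 - 4*V
A = 0 (A = -1/3 - 1/3*(-1) = -1/3 + 1/3 = 0)
F = -78 (F = (-1*6)*(5 - 4*(-2)) = -6*(5 + 8) = -6*13 = -78)
v(B) = -78
-105 + v(A)*117 = -105 - 78*117 = -105 - 9126 = -9231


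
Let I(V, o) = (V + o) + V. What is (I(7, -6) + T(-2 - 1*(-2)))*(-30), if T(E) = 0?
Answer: -240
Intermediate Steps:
I(V, o) = o + 2*V
(I(7, -6) + T(-2 - 1*(-2)))*(-30) = ((-6 + 2*7) + 0)*(-30) = ((-6 + 14) + 0)*(-30) = (8 + 0)*(-30) = 8*(-30) = -240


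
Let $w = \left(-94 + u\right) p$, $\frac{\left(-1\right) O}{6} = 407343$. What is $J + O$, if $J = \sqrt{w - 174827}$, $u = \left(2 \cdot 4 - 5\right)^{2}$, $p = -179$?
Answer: $-2444058 + 2 i \sqrt{39903} \approx -2.4441 \cdot 10^{6} + 399.51 i$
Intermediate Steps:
$O = -2444058$ ($O = \left(-6\right) 407343 = -2444058$)
$u = 9$ ($u = \left(8 - 5\right)^{2} = 3^{2} = 9$)
$w = 15215$ ($w = \left(-94 + 9\right) \left(-179\right) = \left(-85\right) \left(-179\right) = 15215$)
$J = 2 i \sqrt{39903}$ ($J = \sqrt{15215 - 174827} = \sqrt{-159612} = 2 i \sqrt{39903} \approx 399.51 i$)
$J + O = 2 i \sqrt{39903} - 2444058 = -2444058 + 2 i \sqrt{39903}$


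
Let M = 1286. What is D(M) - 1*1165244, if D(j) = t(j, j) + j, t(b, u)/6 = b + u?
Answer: -1148526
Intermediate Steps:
t(b, u) = 6*b + 6*u (t(b, u) = 6*(b + u) = 6*b + 6*u)
D(j) = 13*j (D(j) = (6*j + 6*j) + j = 12*j + j = 13*j)
D(M) - 1*1165244 = 13*1286 - 1*1165244 = 16718 - 1165244 = -1148526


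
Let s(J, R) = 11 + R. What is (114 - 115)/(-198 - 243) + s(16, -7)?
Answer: 1765/441 ≈ 4.0023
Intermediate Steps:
(114 - 115)/(-198 - 243) + s(16, -7) = (114 - 115)/(-198 - 243) + (11 - 7) = -1/(-441) + 4 = -1*(-1/441) + 4 = 1/441 + 4 = 1765/441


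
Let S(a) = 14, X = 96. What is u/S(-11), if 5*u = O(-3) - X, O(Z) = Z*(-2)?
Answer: -9/7 ≈ -1.2857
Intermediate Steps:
O(Z) = -2*Z
u = -18 (u = (-2*(-3) - 1*96)/5 = (6 - 96)/5 = (⅕)*(-90) = -18)
u/S(-11) = -18/14 = -18*1/14 = -9/7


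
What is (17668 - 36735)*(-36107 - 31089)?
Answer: 1281226132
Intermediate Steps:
(17668 - 36735)*(-36107 - 31089) = -19067*(-67196) = 1281226132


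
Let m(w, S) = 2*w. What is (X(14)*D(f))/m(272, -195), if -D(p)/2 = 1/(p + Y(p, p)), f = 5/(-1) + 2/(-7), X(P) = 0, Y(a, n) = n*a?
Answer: 0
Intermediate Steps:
Y(a, n) = a*n
f = -37/7 (f = 5*(-1) + 2*(-⅐) = -5 - 2/7 = -37/7 ≈ -5.2857)
D(p) = -2/(p + p²) (D(p) = -2/(p + p*p) = -2/(p + p²))
(X(14)*D(f))/m(272, -195) = (0*(-2/((-37/7)*(1 - 37/7))))/((2*272)) = (0*(-2*(-7/37)/(-30/7)))/544 = (0*(-2*(-7/37)*(-7/30)))*(1/544) = (0*(-49/555))*(1/544) = 0*(1/544) = 0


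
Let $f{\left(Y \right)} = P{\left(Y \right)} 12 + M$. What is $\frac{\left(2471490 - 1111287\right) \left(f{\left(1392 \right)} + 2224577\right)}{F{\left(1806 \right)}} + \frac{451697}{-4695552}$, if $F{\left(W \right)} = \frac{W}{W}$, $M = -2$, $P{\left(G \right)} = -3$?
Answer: $\frac{14207916852743385487}{4695552} \approx 3.0258 \cdot 10^{12}$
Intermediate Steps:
$F{\left(W \right)} = 1$
$f{\left(Y \right)} = -38$ ($f{\left(Y \right)} = \left(-3\right) 12 - 2 = -36 - 2 = -38$)
$\frac{\left(2471490 - 1111287\right) \left(f{\left(1392 \right)} + 2224577\right)}{F{\left(1806 \right)}} + \frac{451697}{-4695552} = \frac{\left(2471490 - 1111287\right) \left(-38 + 2224577\right)}{1} + \frac{451697}{-4695552} = 1360203 \cdot 2224539 \cdot 1 + 451697 \left(- \frac{1}{4695552}\right) = 3025824621417 \cdot 1 - \frac{451697}{4695552} = 3025824621417 - \frac{451697}{4695552} = \frac{14207916852743385487}{4695552}$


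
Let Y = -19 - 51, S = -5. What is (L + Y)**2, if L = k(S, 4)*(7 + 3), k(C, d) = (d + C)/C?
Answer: 4624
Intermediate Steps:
Y = -70
k(C, d) = (C + d)/C
L = 2 (L = ((-5 + 4)/(-5))*(7 + 3) = -1/5*(-1)*10 = (1/5)*10 = 2)
(L + Y)**2 = (2 - 70)**2 = (-68)**2 = 4624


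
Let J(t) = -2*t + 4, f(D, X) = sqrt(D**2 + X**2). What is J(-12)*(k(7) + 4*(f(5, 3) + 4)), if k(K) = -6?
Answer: 280 + 112*sqrt(34) ≈ 933.07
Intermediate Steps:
J(t) = 4 - 2*t
J(-12)*(k(7) + 4*(f(5, 3) + 4)) = (4 - 2*(-12))*(-6 + 4*(sqrt(5**2 + 3**2) + 4)) = (4 + 24)*(-6 + 4*(sqrt(25 + 9) + 4)) = 28*(-6 + 4*(sqrt(34) + 4)) = 28*(-6 + 4*(4 + sqrt(34))) = 28*(-6 + (16 + 4*sqrt(34))) = 28*(10 + 4*sqrt(34)) = 280 + 112*sqrt(34)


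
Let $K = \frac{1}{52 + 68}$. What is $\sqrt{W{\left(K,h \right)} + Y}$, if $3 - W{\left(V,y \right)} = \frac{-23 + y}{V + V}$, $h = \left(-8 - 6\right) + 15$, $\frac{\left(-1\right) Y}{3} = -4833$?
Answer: $3 \sqrt{1758} \approx 125.79$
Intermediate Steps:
$Y = 14499$ ($Y = \left(-3\right) \left(-4833\right) = 14499$)
$h = 1$ ($h = -14 + 15 = 1$)
$K = \frac{1}{120} \approx 0.0083333$
$W{\left(V,y \right)} = 3 - \frac{-23 + y}{2 V}$ ($W{\left(V,y \right)} = 3 - \frac{-23 + y}{V + V} = 3 - \frac{-23 + y}{2 V}$)
$\sqrt{W{\left(K,h \right)} + Y} = \sqrt{\frac{\frac{1}{\frac{1}{120}} \left(23 - 1 + 6 \cdot \frac{1}{120}\right)}{2} + 14499} = \sqrt{\frac{1}{2} \cdot 120 \left(23 - 1 + \frac{1}{20}\right) + 14499} = \sqrt{\frac{1}{2} \cdot 120 \cdot \frac{441}{20} + 14499} = \sqrt{1323 + 14499} = \sqrt{15822} = 3 \sqrt{1758}$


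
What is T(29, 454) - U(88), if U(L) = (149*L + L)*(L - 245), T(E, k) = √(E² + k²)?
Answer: 2072400 + √206957 ≈ 2.0729e+6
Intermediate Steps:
U(L) = 150*L*(-245 + L) (U(L) = (150*L)*(-245 + L) = 150*L*(-245 + L))
T(29, 454) - U(88) = √(29² + 454²) - 150*88*(-245 + 88) = √(841 + 206116) - 150*88*(-157) = √206957 - 1*(-2072400) = √206957 + 2072400 = 2072400 + √206957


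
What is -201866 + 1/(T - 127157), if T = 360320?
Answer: -47067682157/233163 ≈ -2.0187e+5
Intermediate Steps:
-201866 + 1/(T - 127157) = -201866 + 1/(360320 - 127157) = -201866 + 1/233163 = -47067682157/233163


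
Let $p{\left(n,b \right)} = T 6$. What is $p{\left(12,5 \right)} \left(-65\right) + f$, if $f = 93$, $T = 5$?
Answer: $-1857$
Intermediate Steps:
$p{\left(n,b \right)} = 30$ ($p{\left(n,b \right)} = 5 \cdot 6 = 30$)
$p{\left(12,5 \right)} \left(-65\right) + f = 30 \left(-65\right) + 93 = -1950 + 93 = -1857$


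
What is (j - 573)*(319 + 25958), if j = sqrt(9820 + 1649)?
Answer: -15056721 + 26277*sqrt(11469) ≈ -1.2243e+7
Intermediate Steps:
j = sqrt(11469) ≈ 107.09
(j - 573)*(319 + 25958) = (sqrt(11469) - 573)*(319 + 25958) = (-573 + sqrt(11469))*26277 = -15056721 + 26277*sqrt(11469)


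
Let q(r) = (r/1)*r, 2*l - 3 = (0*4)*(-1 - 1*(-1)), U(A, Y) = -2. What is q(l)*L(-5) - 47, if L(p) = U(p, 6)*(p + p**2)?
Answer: -137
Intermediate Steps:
l = 3/2 (l = 3/2 + ((0*4)*(-1 - 1*(-1)))/2 = 3/2 + (0*(-1 + 1))/2 = 3/2 + (0*0)/2 = 3/2 + (1/2)*0 = 3/2 + 0 = 3/2 ≈ 1.5000)
L(p) = -2*p - 2*p**2 (L(p) = -2*(p + p**2) = -2*p - 2*p**2)
q(r) = r**2 (q(r) = (r*1)*r = r*r = r**2)
q(l)*L(-5) - 47 = (3/2)**2*(-2*(-5)*(1 - 5)) - 47 = 9*(-2*(-5)*(-4))/4 - 47 = (9/4)*(-40) - 47 = -90 - 47 = -137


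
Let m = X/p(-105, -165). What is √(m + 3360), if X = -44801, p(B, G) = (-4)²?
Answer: 17*√31/4 ≈ 23.663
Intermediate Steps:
p(B, G) = 16
m = -44801/16 ≈ -2800.1
√(m + 3360) = √(-44801/16 + 3360) = √(8959/16) = 17*√31/4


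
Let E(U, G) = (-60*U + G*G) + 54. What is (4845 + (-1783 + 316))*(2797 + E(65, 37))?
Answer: 1080960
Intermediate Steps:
E(U, G) = 54 + G**2 - 60*U (E(U, G) = (-60*U + G**2) + 54 = (G**2 - 60*U) + 54 = 54 + G**2 - 60*U)
(4845 + (-1783 + 316))*(2797 + E(65, 37)) = (4845 + (-1783 + 316))*(2797 + (54 + 37**2 - 60*65)) = (4845 - 1467)*(2797 + (54 + 1369 - 3900)) = 3378*(2797 - 2477) = 3378*320 = 1080960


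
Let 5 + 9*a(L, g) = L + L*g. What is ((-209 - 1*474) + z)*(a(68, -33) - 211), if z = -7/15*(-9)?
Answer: 923168/3 ≈ 3.0772e+5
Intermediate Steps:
a(L, g) = -5/9 + L/9 + L*g/9 (a(L, g) = -5/9 + (L + L*g)/9 = -5/9 + (L/9 + L*g/9) = -5/9 + L/9 + L*g/9)
z = 21/5 (z = -7*1/15*(-9) = -7/15*(-9) = 21/5 ≈ 4.2000)
((-209 - 1*474) + z)*(a(68, -33) - 211) = ((-209 - 1*474) + 21/5)*((-5/9 + (⅑)*68 + (⅑)*68*(-33)) - 211) = ((-209 - 474) + 21/5)*((-5/9 + 68/9 - 748/3) - 211) = (-683 + 21/5)*(-727/3 - 211) = -3394/5*(-1360/3) = 923168/3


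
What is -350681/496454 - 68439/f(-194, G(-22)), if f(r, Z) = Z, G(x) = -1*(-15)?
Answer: -11327358507/2482270 ≈ -4563.3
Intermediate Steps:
G(x) = 15
-350681/496454 - 68439/f(-194, G(-22)) = -350681/496454 - 68439/15 = -350681*1/496454 - 68439*1/15 = -350681/496454 - 22813/5 = -11327358507/2482270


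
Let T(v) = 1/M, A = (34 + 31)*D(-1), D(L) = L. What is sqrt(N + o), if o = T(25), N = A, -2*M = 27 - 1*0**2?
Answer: I*sqrt(5271)/9 ≈ 8.0668*I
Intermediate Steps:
M = -27/2 (M = -(27 - 1*0**2)/2 = -(27 - 1*0)/2 = -(27 + 0)/2 = -1/2*27 = -27/2 ≈ -13.500)
A = -65 (A = (34 + 31)*(-1) = 65*(-1) = -65)
T(v) = -2/27 (T(v) = 1/(-27/2) = -2/27)
N = -65
o = -2/27 ≈ -0.074074
sqrt(N + o) = sqrt(-65 - 2/27) = sqrt(-1757/27) = I*sqrt(5271)/9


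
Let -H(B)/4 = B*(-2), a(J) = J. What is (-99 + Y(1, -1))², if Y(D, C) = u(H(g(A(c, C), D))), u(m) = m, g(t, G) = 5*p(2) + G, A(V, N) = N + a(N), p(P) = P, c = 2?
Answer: 121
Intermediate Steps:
A(V, N) = 2*N (A(V, N) = N + N = 2*N)
g(t, G) = 10 + G (g(t, G) = 5*2 + G = 10 + G)
H(B) = 8*B (H(B) = -4*B*(-2) = -(-8)*B = 8*B)
Y(D, C) = 80 + 8*D (Y(D, C) = 8*(10 + D) = 80 + 8*D)
(-99 + Y(1, -1))² = (-99 + (80 + 8*1))² = (-99 + (80 + 8))² = (-99 + 88)² = (-11)² = 121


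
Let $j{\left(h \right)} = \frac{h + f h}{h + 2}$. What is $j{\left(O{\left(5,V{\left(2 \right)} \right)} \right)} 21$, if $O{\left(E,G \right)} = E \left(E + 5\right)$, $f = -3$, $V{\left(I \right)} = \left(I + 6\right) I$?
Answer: $- \frac{525}{13} \approx -40.385$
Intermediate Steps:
$V{\left(I \right)} = I \left(6 + I\right)$ ($V{\left(I \right)} = \left(6 + I\right) I = I \left(6 + I\right)$)
$O{\left(E,G \right)} = E \left(5 + E\right)$
$j{\left(h \right)} = - \frac{2 h}{2 + h}$ ($j{\left(h \right)} = \frac{h - 3 h}{h + 2} = \frac{\left(-2\right) h}{2 + h} = - \frac{2 h}{2 + h}$)
$j{\left(O{\left(5,V{\left(2 \right)} \right)} \right)} 21 = - \frac{2 \cdot 5 \left(5 + 5\right)}{2 + 5 \left(5 + 5\right)} 21 = - \frac{2 \cdot 5 \cdot 10}{2 + 5 \cdot 10} \cdot 21 = \left(-2\right) 50 \frac{1}{2 + 50} \cdot 21 = \left(-2\right) 50 \cdot \frac{1}{52} \cdot 21 = \left(- \frac{25}{13}\right) 21 = - \frac{525}{13}$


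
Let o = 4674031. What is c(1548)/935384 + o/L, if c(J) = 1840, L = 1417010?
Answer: 546827638913/165681060230 ≈ 3.3005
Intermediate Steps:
c(1548)/935384 + o/L = 1840/935384 + 4674031/1417010 = 1840*(1/935384) + 4674031*(1/1417010) = 230/116923 + 4674031/1417010 = 546827638913/165681060230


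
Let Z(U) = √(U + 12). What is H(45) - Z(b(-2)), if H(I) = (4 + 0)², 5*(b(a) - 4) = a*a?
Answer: 16 - 2*√105/5 ≈ 11.901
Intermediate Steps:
b(a) = 4 + a²/5 (b(a) = 4 + (a*a)/5 = 4 + a²/5)
H(I) = 16 (H(I) = 4² = 16)
Z(U) = √(12 + U)
H(45) - Z(b(-2)) = 16 - √(12 + (4 + (⅕)*(-2)²)) = 16 - √(12 + (4 + (⅕)*4)) = 16 - √(12 + (4 + ⅘)) = 16 - √(12 + 24/5) = 16 - √(84/5) = 16 - 2*√105/5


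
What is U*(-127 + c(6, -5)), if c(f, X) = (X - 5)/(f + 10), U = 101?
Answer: -103121/8 ≈ -12890.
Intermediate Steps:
c(f, X) = (-5 + X)/(10 + f)
U*(-127 + c(6, -5)) = 101*(-127 + (-5 - 5)/(10 + 6)) = 101*(-127 - 10/16) = 101*(-127 + (1/16)*(-10)) = 101*(-127 - 5/8) = 101*(-1021/8) = -103121/8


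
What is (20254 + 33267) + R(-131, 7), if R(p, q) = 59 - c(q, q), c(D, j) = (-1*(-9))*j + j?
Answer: 53510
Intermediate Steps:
c(D, j) = 10*j (c(D, j) = 9*j + j = 10*j)
R(p, q) = 59 - 10*q
(20254 + 33267) + R(-131, 7) = (20254 + 33267) + (59 - 10*7) = 53521 + (59 - 70) = 53521 - 11 = 53510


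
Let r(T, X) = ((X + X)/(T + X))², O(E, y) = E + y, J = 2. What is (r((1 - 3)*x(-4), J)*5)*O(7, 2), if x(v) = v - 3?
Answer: 45/16 ≈ 2.8125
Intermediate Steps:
x(v) = -3 + v
r(T, X) = 4*X²/(T + X)² (r(T, X) = ((2*X)/(T + X))² = (2*X/(T + X))² = 4*X²/(T + X)²)
(r((1 - 3)*x(-4), J)*5)*O(7, 2) = ((4*2²/((1 - 3)*(-3 - 4) + 2)²)*5)*(7 + 2) = ((4*4/(-2*(-7) + 2)²)*5)*9 = ((4*4/(14 + 2)²)*5)*9 = ((4*4/16²)*5)*9 = ((4*4*(1/256))*5)*9 = ((1/16)*5)*9 = (5/16)*9 = 45/16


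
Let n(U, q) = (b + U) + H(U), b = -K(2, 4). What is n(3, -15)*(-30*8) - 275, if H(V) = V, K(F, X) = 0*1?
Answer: -1715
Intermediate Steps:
K(F, X) = 0
b = 0 (b = -1*0 = 0)
n(U, q) = 2*U (n(U, q) = (0 + U) + U = U + U = 2*U)
n(3, -15)*(-30*8) - 275 = (2*3)*(-30*8) - 275 = 6*(-240) - 275 = -1440 - 275 = -1715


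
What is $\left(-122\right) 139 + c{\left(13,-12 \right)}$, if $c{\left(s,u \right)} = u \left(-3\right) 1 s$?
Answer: $-16490$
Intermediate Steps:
$c{\left(s,u \right)} = - 3 s u$ ($c{\left(s,u \right)} = - 3 u s = - 3 s u$)
$\left(-122\right) 139 + c{\left(13,-12 \right)} = \left(-122\right) 139 - 39 \left(-12\right) = -16958 + 468 = -16490$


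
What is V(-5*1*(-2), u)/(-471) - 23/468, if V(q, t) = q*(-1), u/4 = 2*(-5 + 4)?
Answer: -2051/73476 ≈ -0.027914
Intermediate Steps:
u = -8 (u = 4*(2*(-5 + 4)) = 4*(2*(-1)) = 4*(-2) = -8)
V(q, t) = -q
V(-5*1*(-2), u)/(-471) - 23/468 = -(-5*1)*(-2)/(-471) - 23/468 = -(-5)*(-2)*(-1/471) - 23*1/468 = -1*10*(-1/471) - 23/468 = -10*(-1/471) - 23/468 = 10/471 - 23/468 = -2051/73476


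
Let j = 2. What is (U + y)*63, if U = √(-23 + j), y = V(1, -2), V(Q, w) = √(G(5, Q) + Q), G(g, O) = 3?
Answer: 126 + 63*I*√21 ≈ 126.0 + 288.7*I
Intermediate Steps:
V(Q, w) = √(3 + Q)
y = 2 (y = √(3 + 1) = √4 = 2)
U = I*√21 (U = √(-23 + 2) = √(-21) = I*√21 ≈ 4.5826*I)
(U + y)*63 = (I*√21 + 2)*63 = (2 + I*√21)*63 = 126 + 63*I*√21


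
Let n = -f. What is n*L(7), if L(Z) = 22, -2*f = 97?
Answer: 1067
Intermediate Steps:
f = -97/2 (f = -½*97 = -97/2 ≈ -48.500)
n = 97/2 (n = -1*(-97/2) = 97/2 ≈ 48.500)
n*L(7) = (97/2)*22 = 1067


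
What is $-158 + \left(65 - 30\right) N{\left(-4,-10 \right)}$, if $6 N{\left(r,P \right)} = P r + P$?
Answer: $17$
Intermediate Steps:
$N{\left(r,P \right)} = \frac{P}{6} + \frac{P r}{6}$ ($N{\left(r,P \right)} = \frac{P r + P}{6} = \frac{P + P r}{6} = \frac{P}{6} + \frac{P r}{6}$)
$-158 + \left(65 - 30\right) N{\left(-4,-10 \right)} = -158 + \left(65 - 30\right) \frac{1}{6} \left(-10\right) \left(1 - 4\right) = -158 + 35 \cdot \frac{1}{6} \left(-10\right) \left(-3\right) = -158 + 35 \cdot 5 = -158 + 175 = 17$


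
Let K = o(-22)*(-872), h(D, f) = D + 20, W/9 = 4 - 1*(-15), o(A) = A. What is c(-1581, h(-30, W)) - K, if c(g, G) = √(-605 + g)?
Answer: -19184 + I*√2186 ≈ -19184.0 + 46.755*I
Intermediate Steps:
W = 171 (W = 9*(4 - 1*(-15)) = 9*(4 + 15) = 9*19 = 171)
h(D, f) = 20 + D
K = 19184 (K = -22*(-872) = 19184)
c(-1581, h(-30, W)) - K = √(-605 - 1581) - 1*19184 = √(-2186) - 19184 = I*√2186 - 19184 = -19184 + I*√2186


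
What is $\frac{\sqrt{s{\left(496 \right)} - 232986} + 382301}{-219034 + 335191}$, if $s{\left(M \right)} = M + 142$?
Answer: $\frac{382301}{116157} + \frac{2 i \sqrt{58087}}{116157} \approx 3.2912 + 0.0041498 i$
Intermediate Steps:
$s{\left(M \right)} = 142 + M$
$\frac{\sqrt{s{\left(496 \right)} - 232986} + 382301}{-219034 + 335191} = \frac{\sqrt{\left(142 + 496\right) - 232986} + 382301}{-219034 + 335191} = \frac{\sqrt{638 - 232986} + 382301}{116157} = \left(\sqrt{-232348} + 382301\right) \frac{1}{116157} = \left(2 i \sqrt{58087} + 382301\right) \frac{1}{116157} = \left(382301 + 2 i \sqrt{58087}\right) \frac{1}{116157} = \frac{382301}{116157} + \frac{2 i \sqrt{58087}}{116157}$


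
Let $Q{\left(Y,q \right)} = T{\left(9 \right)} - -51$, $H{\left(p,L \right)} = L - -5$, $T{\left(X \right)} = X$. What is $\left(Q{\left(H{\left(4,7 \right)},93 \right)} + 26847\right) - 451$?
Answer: $26456$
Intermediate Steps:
$H{\left(p,L \right)} = 5 + L$ ($H{\left(p,L \right)} = L + 5 = 5 + L$)
$Q{\left(Y,q \right)} = 60$ ($Q{\left(Y,q \right)} = 9 - -51 = 9 + 51 = 60$)
$\left(Q{\left(H{\left(4,7 \right)},93 \right)} + 26847\right) - 451 = \left(60 + 26847\right) - 451 = 26907 - 451 = 26456$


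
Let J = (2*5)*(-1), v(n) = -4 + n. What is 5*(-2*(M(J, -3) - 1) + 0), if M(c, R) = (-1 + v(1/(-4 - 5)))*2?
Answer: 1010/9 ≈ 112.22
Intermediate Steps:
J = -10 (J = 10*(-1) = -10)
M(c, R) = -92/9 (M(c, R) = (-1 + (-4 + 1/(-4 - 5)))*2 = (-1 + (-4 + 1/(-9)))*2 = (-1 + (-4 - ⅑))*2 = (-1 - 37/9)*2 = -46/9*2 = -92/9)
5*(-2*(M(J, -3) - 1) + 0) = 5*(-2*(-92/9 - 1) + 0) = 5*(-2*(-101/9) + 0) = 5*(202/9 + 0) = 5*(202/9) = 1010/9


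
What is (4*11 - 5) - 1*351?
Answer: -312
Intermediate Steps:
(4*11 - 5) - 1*351 = (44 - 5) - 351 = 39 - 351 = -312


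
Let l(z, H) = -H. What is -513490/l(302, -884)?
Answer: -256745/442 ≈ -580.87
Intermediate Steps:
-513490/l(302, -884) = -513490/((-1*(-884))) = -513490/884 = -513490*1/884 = -256745/442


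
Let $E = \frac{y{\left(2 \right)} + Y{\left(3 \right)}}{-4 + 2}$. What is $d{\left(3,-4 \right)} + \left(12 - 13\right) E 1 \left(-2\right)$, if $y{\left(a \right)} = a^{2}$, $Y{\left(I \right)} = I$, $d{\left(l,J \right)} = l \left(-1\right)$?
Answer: $-10$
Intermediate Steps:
$d{\left(l,J \right)} = - l$
$E = - \frac{7}{2}$ ($E = \frac{2^{2} + 3}{-4 + 2} = \frac{4 + 3}{-2} = 7 \left(- \frac{1}{2}\right) = - \frac{7}{2} \approx -3.5$)
$d{\left(3,-4 \right)} + \left(12 - 13\right) E 1 \left(-2\right) = \left(-1\right) 3 + \left(12 - 13\right) \left(- \frac{7}{2}\right) 1 \left(-2\right) = -3 + \left(12 - 13\right) \left(\left(- \frac{7}{2}\right) \left(-2\right)\right) = -3 - 7 = -10$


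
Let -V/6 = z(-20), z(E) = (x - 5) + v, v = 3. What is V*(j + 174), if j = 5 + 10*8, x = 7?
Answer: -7770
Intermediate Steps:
z(E) = 5 (z(E) = (7 - 5) + 3 = 2 + 3 = 5)
V = -30 (V = -6*5 = -30)
j = 85 (j = 5 + 80 = 85)
V*(j + 174) = -30*(85 + 174) = -30*259 = -7770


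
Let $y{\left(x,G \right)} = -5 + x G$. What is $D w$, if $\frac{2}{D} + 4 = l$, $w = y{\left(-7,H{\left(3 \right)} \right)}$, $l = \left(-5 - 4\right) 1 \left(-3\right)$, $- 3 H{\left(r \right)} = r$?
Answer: $\frac{4}{23} \approx 0.17391$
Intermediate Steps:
$H{\left(r \right)} = - \frac{r}{3}$
$y{\left(x,G \right)} = -5 + G x$
$l = 27$ ($l = \left(-5 - 4\right) 1 \left(-3\right) = \left(-9\right) 1 \left(-3\right) = \left(-9\right) \left(-3\right) = 27$)
$w = 2$ ($w = -5 + \left(- \frac{1}{3}\right) 3 \left(-7\right) = -5 - -7 = -5 + 7 = 2$)
$D = \frac{2}{23}$ ($D = \frac{2}{-4 + 27} = \frac{2}{23} \approx 0.086957$)
$D w = \frac{2}{23} \cdot 2 = \frac{4}{23}$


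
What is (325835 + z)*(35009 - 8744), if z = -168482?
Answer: 4132876545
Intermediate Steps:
(325835 + z)*(35009 - 8744) = (325835 - 168482)*(35009 - 8744) = 157353*26265 = 4132876545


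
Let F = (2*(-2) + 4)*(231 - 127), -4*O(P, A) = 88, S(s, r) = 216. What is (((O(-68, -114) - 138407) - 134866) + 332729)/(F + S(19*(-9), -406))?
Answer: 29717/108 ≈ 275.16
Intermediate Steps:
O(P, A) = -22 (O(P, A) = -1/4*88 = -22)
F = 0 (F = (-4 + 4)*104 = 0*104 = 0)
(((O(-68, -114) - 138407) - 134866) + 332729)/(F + S(19*(-9), -406)) = (((-22 - 138407) - 134866) + 332729)/(0 + 216) = ((-138429 - 134866) + 332729)/216 = (-273295 + 332729)*(1/216) = 59434*(1/216) = 29717/108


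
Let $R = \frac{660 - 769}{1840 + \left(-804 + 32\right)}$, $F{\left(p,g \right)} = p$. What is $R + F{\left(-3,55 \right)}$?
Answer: $- \frac{3313}{1068} \approx -3.1021$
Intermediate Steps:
$R = - \frac{109}{1068}$ ($R = - \frac{109}{1840 - 772} = - \frac{109}{1068} \approx -0.10206$)
$R + F{\left(-3,55 \right)} = - \frac{109}{1068} - 3 = - \frac{3313}{1068}$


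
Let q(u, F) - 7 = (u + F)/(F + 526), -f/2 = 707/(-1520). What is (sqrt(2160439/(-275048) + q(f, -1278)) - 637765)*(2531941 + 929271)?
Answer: -2207439871180 + 865303*sqrt(5088438268373803690)/614044660 ≈ -2.2074e+12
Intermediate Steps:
f = 707/760 (f = -1414/(-1520) = -1414*(-1)/1520 = -2*(-707/1520) = 707/760 ≈ 0.93026)
q(u, F) = 7 + (F + u)/(526 + F) (q(u, F) = 7 + (u + F)/(F + 526) = 7 + (F + u)/(526 + F))
(sqrt(2160439/(-275048) + q(f, -1278)) - 637765)*(2531941 + 929271) = (sqrt(2160439/(-275048) + (3682 + 707/760 + 8*(-1278))/(526 - 1278)) - 637765)*(2531941 + 929271) = (sqrt(2160439*(-1/275048) + (3682 + 707/760 - 10224)/(-752)) - 637765)*3461212 = (sqrt(-2160439/275048 - 1/752*(-4971213/760)) - 637765)*3461212 = (sqrt(-2160439/275048 + 4971213/571520) - 637765)*3461212 = (sqrt(16573511993/19649429120) - 637765)*3461212 = (sqrt(5088438268373803690)/2456178640 - 637765)*3461212 = (-637765 + sqrt(5088438268373803690)/2456178640)*3461212 = -2207439871180 + 865303*sqrt(5088438268373803690)/614044660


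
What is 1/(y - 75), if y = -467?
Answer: -1/542 ≈ -0.0018450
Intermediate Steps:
1/(y - 75) = 1/(-467 - 75) = 1/(-542) = -1/542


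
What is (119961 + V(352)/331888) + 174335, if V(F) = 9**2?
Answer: 97673310929/331888 ≈ 2.9430e+5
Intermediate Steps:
V(F) = 81
(119961 + V(352)/331888) + 174335 = (119961 + 81/331888) + 174335 = 39813616449/331888 + 174335 = 97673310929/331888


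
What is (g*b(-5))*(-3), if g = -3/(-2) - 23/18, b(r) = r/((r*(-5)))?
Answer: 2/15 ≈ 0.13333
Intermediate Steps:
b(r) = -⅕ (b(r) = r/((-5*r)) = r*(-1/(5*r)) = -⅕)
g = 2/9 (g = -3*(-½) - 23*1/18 = 3/2 - 23/18 = 2/9 ≈ 0.22222)
(g*b(-5))*(-3) = ((2/9)*(-⅕))*(-3) = -2/45*(-3) = 2/15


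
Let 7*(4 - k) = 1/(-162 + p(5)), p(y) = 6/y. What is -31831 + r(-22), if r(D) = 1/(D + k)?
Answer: -3224454097/101299 ≈ -31831.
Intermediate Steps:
k = 22517/5628 (k = 4 - 1/(7*(-162 + 6/5)) = 4 - 1/(7*(-804/5)) = 4 - ⅐*(-5/804) = 4 + 5/5628 = 22517/5628 ≈ 4.0009)
r(D) = 1/(22517/5628 + D) (r(D) = 1/(D + 22517/5628) = 1/(22517/5628 + D))
-31831 + r(-22) = -31831 + 5628/(22517 + 5628*(-22)) = -31831 + 5628/(22517 - 123816) = -31831 + 5628/(-101299) = -31831 + 5628*(-1/101299) = -31831 - 5628/101299 = -3224454097/101299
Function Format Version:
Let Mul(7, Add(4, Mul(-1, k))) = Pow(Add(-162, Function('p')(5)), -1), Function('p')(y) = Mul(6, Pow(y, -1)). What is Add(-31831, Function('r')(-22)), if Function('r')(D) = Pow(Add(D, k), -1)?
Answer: Rational(-3224454097, 101299) ≈ -31831.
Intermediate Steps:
k = Rational(22517, 5628) (k = Add(4, Mul(Rational(-1, 7), Pow(Add(-162, Mul(6, Pow(5, -1))), -1))) = Add(4, Mul(Rational(-1, 7), Pow(Add(-162, Mul(6, Rational(1, 5))), -1))) = Add(4, Mul(Rational(-1, 7), Pow(Add(-162, Rational(6, 5)), -1))) = Add(4, Mul(Rational(-1, 7), Pow(Rational(-804, 5), -1))) = Add(4, Mul(Rational(-1, 7), Rational(-5, 804))) = Add(4, Rational(5, 5628)) = Rational(22517, 5628) ≈ 4.0009)
Function('r')(D) = Pow(Add(Rational(22517, 5628), D), -1) (Function('r')(D) = Pow(Add(D, Rational(22517, 5628)), -1) = Pow(Add(Rational(22517, 5628), D), -1))
Add(-31831, Function('r')(-22)) = Add(-31831, Mul(5628, Pow(Add(22517, Mul(5628, -22)), -1))) = Add(-31831, Mul(5628, Pow(Add(22517, -123816), -1))) = Add(-31831, Mul(5628, Pow(-101299, -1))) = Add(-31831, Mul(5628, Rational(-1, 101299))) = Add(-31831, Rational(-5628, 101299)) = Rational(-3224454097, 101299)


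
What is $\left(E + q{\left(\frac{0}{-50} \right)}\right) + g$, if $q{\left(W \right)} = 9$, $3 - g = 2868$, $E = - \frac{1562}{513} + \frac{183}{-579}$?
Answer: $- \frac{283102463}{99009} \approx -2859.4$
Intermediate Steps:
$E = - \frac{332759}{99009}$ ($E = \left(-1562\right) \frac{1}{513} + 183 \left(- \frac{1}{579}\right) = - \frac{1562}{513} - \frac{61}{193} = - \frac{332759}{99009} \approx -3.3609$)
$g = -2865$ ($g = 3 - 2868 = -2865$)
$\left(E + q{\left(\frac{0}{-50} \right)}\right) + g = \left(- \frac{332759}{99009} + 9\right) - 2865 = \frac{558322}{99009} - 2865 = - \frac{283102463}{99009}$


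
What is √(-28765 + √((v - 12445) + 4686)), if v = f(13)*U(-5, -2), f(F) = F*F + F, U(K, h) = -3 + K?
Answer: √(-28765 + I*√9215) ≈ 0.283 + 169.6*I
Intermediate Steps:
f(F) = F + F² (f(F) = F² + F = F + F²)
v = -1456 (v = (13*(1 + 13))*(-3 - 5) = (13*14)*(-8) = 182*(-8) = -1456)
√(-28765 + √((v - 12445) + 4686)) = √(-28765 + √((-1456 - 12445) + 4686)) = √(-28765 + √(-13901 + 4686)) = √(-28765 + √(-9215)) = √(-28765 + I*√9215)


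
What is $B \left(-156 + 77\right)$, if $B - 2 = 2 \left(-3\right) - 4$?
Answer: $632$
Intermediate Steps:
$B = -8$ ($B = 2 + \left(2 \left(-3\right) - 4\right) = 2 - 10 = -8$)
$B \left(-156 + 77\right) = - 8 \left(-156 + 77\right) = \left(-8\right) \left(-79\right) = 632$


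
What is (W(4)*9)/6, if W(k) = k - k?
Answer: 0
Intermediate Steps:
W(k) = 0
(W(4)*9)/6 = (0*9)/6 = 0*(⅙) = 0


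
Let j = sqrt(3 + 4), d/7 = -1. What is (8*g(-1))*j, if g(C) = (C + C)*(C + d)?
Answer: 128*sqrt(7) ≈ 338.66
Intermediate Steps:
d = -7 (d = 7*(-1) = -7)
g(C) = 2*C*(-7 + C) (g(C) = (C + C)*(C - 7) = (2*C)*(-7 + C) = 2*C*(-7 + C))
j = sqrt(7) ≈ 2.6458
(8*g(-1))*j = (8*(2*(-1)*(-7 - 1)))*sqrt(7) = (8*(2*(-1)*(-8)))*sqrt(7) = (8*16)*sqrt(7) = 128*sqrt(7)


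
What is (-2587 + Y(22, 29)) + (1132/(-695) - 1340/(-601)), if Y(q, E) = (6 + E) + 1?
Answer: -1065288977/417695 ≈ -2550.4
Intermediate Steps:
Y(q, E) = 7 + E
(-2587 + Y(22, 29)) + (1132/(-695) - 1340/(-601)) = (-2587 + (7 + 29)) + (1132/(-695) - 1340/(-601)) = (-2587 + 36) + (1132*(-1/695) - 1340*(-1/601)) = -2551 + (-1132/695 + 1340/601) = -2551 + 250968/417695 = -1065288977/417695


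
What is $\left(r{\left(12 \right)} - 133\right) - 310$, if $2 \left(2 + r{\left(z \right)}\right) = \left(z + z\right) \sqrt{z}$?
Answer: $-445 + 24 \sqrt{3} \approx -403.43$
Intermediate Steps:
$r{\left(z \right)} = -2 + z^{\frac{3}{2}}$ ($r{\left(z \right)} = -2 + \frac{\left(z + z\right) \sqrt{z}}{2} = -2 + \frac{2 z \sqrt{z}}{2} = -2 + \frac{2 z^{\frac{3}{2}}}{2} = -2 + z^{\frac{3}{2}}$)
$\left(r{\left(12 \right)} - 133\right) - 310 = \left(\left(-2 + 12^{\frac{3}{2}}\right) - 133\right) - 310 = \left(\left(-2 + 24 \sqrt{3}\right) - 133\right) - 310 = \left(-135 + 24 \sqrt{3}\right) - 310 = -445 + 24 \sqrt{3}$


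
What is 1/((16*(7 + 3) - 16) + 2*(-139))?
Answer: -1/134 ≈ -0.0074627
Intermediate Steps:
1/((16*(7 + 3) - 16) + 2*(-139)) = 1/((16*10 - 16) - 278) = 1/((160 - 16) - 278) = 1/(144 - 278) = 1/(-134) = -1/134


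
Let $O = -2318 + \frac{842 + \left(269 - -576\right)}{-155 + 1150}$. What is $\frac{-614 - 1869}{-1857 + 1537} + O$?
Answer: $- \frac{29401631}{12736} \approx -2308.5$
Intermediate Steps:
$O = - \frac{2304723}{995}$ ($O = -2318 + \frac{842 + \left(269 + 576\right)}{995} = -2318 + \left(842 + 845\right) \frac{1}{995} = -2318 + 1687 \cdot \frac{1}{995} = -2318 + \frac{1687}{995} = - \frac{2304723}{995} \approx -2316.3$)
$\frac{-614 - 1869}{-1857 + 1537} + O = \frac{-614 - 1869}{-1857 + 1537} - \frac{2304723}{995} = - \frac{2483}{-320} - \frac{2304723}{995} = \left(-2483\right) \left(- \frac{1}{320}\right) - \frac{2304723}{995} = \frac{2483}{320} - \frac{2304723}{995} = - \frac{29401631}{12736}$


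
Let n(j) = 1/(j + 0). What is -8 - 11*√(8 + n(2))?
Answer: -8 - 11*√34/2 ≈ -40.070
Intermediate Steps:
n(j) = 1/j
-8 - 11*√(8 + n(2)) = -8 - 11*√(8 + 1/2) = -8 - 11*√(8 + ½) = -8 - 11*√34/2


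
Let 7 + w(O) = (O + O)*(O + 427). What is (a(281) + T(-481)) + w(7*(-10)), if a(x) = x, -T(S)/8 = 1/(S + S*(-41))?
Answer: -119542931/2405 ≈ -49706.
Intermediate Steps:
T(S) = 1/(5*S) (T(S) = -8/(S + S*(-41)) = -8/(S - 41*S) = -8*(-1/(40*S)) = -(-1)/(5*S) = 1/(5*S))
w(O) = -7 + 2*O*(427 + O) (w(O) = -7 + (O + O)*(O + 427) = -7 + (2*O)*(427 + O) = -7 + 2*O*(427 + O))
(a(281) + T(-481)) + w(7*(-10)) = (281 + (⅕)/(-481)) + (-7 + 2*(7*(-10))² + 854*(7*(-10))) = (281 + (⅕)*(-1/481)) + (-7 + 2*(-70)² + 854*(-70)) = (281 - 1/2405) + (-7 + 2*4900 - 59780) = 675804/2405 + (-7 + 9800 - 59780) = 675804/2405 - 49987 = -119542931/2405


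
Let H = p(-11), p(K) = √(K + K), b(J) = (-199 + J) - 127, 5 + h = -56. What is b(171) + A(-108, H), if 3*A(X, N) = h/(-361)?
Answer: -167804/1083 ≈ -154.94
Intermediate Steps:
h = -61 (h = -5 - 56 = -61)
b(J) = -326 + J
p(K) = √2*√K (p(K) = √(2*K) = √2*√K)
H = I*√22 (H = √2*√(-11) = √2*(I*√11) = I*√22 ≈ 4.6904*I)
A(X, N) = 61/1083 (A(X, N) = (-61/(-361))/3 = (-61*(-1/361))/3 = (⅓)*(61/361) = 61/1083)
b(171) + A(-108, H) = (-326 + 171) + 61/1083 = -155 + 61/1083 = -167804/1083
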